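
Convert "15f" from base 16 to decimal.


Input: "15f" in base 16
Positional expansion:
  Digit '1' (value 1) x 16^2 = 256
  Digit '5' (value 5) x 16^1 = 80
  Digit 'f' (value 15) x 16^0 = 15
Sum = 351

351


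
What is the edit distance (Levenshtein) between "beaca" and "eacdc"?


Computing edit distance: "beaca" -> "eacdc"
DP table:
           e    a    c    d    c
      0    1    2    3    4    5
  b   1    1    2    3    4    5
  e   2    1    2    3    4    5
  a   3    2    1    2    3    4
  c   4    3    2    1    2    3
  a   5    4    3    2    2    3
Edit distance = dp[5][5] = 3

3


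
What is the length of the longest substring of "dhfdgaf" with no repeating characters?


Input: "dhfdgaf"
Sliding window (track last position of each char):
  Position 0 ('d'): window [0,0] length 1 -- new best
  Position 1 ('h'): window [0,1] length 2 -- new best
  Position 2 ('f'): window [0,2] length 3 -- new best
  Position 3 ('d'): repeat (last at 0), move window start to 1
  Position 3 ('d'): window [1,3] length 3
  Position 4 ('g'): window [1,4] length 4 -- new best
  Position 5 ('a'): window [1,5] length 5 -- new best
  Position 6 ('f'): repeat (last at 2), move window start to 3
  Position 6 ('f'): window [3,6] length 4
Longest substring with no repeats: "hfdga" with length 5

5


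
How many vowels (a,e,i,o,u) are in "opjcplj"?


Input: opjcplj
Checking each character:
  'o' at position 0: vowel (running total: 1)
  'p' at position 1: consonant
  'j' at position 2: consonant
  'c' at position 3: consonant
  'p' at position 4: consonant
  'l' at position 5: consonant
  'j' at position 6: consonant
Total vowels: 1

1


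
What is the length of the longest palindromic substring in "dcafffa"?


Input: "dcafffa"
Checking substrings for palindromes:
  [2:7] "afffa" (len 5) => palindrome
  [3:6] "fff" (len 3) => palindrome
  [3:5] "ff" (len 2) => palindrome
  [4:6] "ff" (len 2) => palindrome
Longest palindromic substring: "afffa" with length 5

5


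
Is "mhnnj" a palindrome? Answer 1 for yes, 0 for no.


Input: mhnnj
Reversed: jnnhm
  Compare pos 0 ('m') with pos 4 ('j'): MISMATCH
  Compare pos 1 ('h') with pos 3 ('n'): MISMATCH
Result: not a palindrome

0


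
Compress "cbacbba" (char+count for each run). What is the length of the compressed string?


Input: cbacbba
Runs:
  'c' x 1 => "c1"
  'b' x 1 => "b1"
  'a' x 1 => "a1"
  'c' x 1 => "c1"
  'b' x 2 => "b2"
  'a' x 1 => "a1"
Compressed: "c1b1a1c1b2a1"
Compressed length: 12

12


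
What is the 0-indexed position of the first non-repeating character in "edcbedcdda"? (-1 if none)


Input: edcbedcdda
Character frequencies:
  'a': 1
  'b': 1
  'c': 2
  'd': 4
  'e': 2
Scanning left to right for freq == 1:
  Position 0 ('e'): freq=2, skip
  Position 1 ('d'): freq=4, skip
  Position 2 ('c'): freq=2, skip
  Position 3 ('b'): unique! => answer = 3

3


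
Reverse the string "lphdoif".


Input: lphdoif
Reading characters right to left:
  Position 6: 'f'
  Position 5: 'i'
  Position 4: 'o'
  Position 3: 'd'
  Position 2: 'h'
  Position 1: 'p'
  Position 0: 'l'
Reversed: fiodhpl

fiodhpl


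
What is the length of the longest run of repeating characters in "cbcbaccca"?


Input: "cbcbaccca"
Scanning for longest run:
  Position 1 ('b'): new char, reset run to 1
  Position 2 ('c'): new char, reset run to 1
  Position 3 ('b'): new char, reset run to 1
  Position 4 ('a'): new char, reset run to 1
  Position 5 ('c'): new char, reset run to 1
  Position 6 ('c'): continues run of 'c', length=2
  Position 7 ('c'): continues run of 'c', length=3
  Position 8 ('a'): new char, reset run to 1
Longest run: 'c' with length 3

3


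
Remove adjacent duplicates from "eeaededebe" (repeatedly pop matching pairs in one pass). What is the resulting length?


Input: eeaededebe
Stack-based adjacent duplicate removal:
  Read 'e': push. Stack: e
  Read 'e': matches stack top 'e' => pop. Stack: (empty)
  Read 'a': push. Stack: a
  Read 'e': push. Stack: ae
  Read 'd': push. Stack: aed
  Read 'e': push. Stack: aede
  Read 'd': push. Stack: aeded
  Read 'e': push. Stack: aedede
  Read 'b': push. Stack: aededeb
  Read 'e': push. Stack: aededebe
Final stack: "aededebe" (length 8)

8


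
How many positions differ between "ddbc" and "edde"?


Comparing "ddbc" and "edde" position by position:
  Position 0: 'd' vs 'e' => DIFFER
  Position 1: 'd' vs 'd' => same
  Position 2: 'b' vs 'd' => DIFFER
  Position 3: 'c' vs 'e' => DIFFER
Positions that differ: 3

3


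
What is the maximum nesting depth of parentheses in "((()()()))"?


Input: "((()()()))"
Tracking depth:
  Position 0 '(': depth becomes 1
  Position 1 '(': depth becomes 2
  Position 2 '(': depth becomes 3
  Position 3 ')': depth becomes 2
  Position 4 '(': depth becomes 3
  Position 5 ')': depth becomes 2
  Position 6 '(': depth becomes 3
  Position 7 ')': depth becomes 2
  Position 8 ')': depth becomes 1
  Position 9 ')': depth becomes 0
Maximum depth reached: 3

3


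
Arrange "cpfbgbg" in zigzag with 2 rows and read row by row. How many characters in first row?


Zigzag "cpfbgbg" into 2 rows:
Placing characters:
  'c' => row 0
  'p' => row 1
  'f' => row 0
  'b' => row 1
  'g' => row 0
  'b' => row 1
  'g' => row 0
Rows:
  Row 0: "cfgg"
  Row 1: "pbb"
First row length: 4

4


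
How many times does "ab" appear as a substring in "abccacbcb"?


Searching for "ab" in "abccacbcb"
Scanning each position:
  Position 0: "ab" => MATCH
  Position 1: "bc" => no
  Position 2: "cc" => no
  Position 3: "ca" => no
  Position 4: "ac" => no
  Position 5: "cb" => no
  Position 6: "bc" => no
  Position 7: "cb" => no
Total occurrences: 1

1


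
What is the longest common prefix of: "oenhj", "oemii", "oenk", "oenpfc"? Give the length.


Words: oenhj, oemii, oenk, oenpfc
  Position 0: all 'o' => match
  Position 1: all 'e' => match
  Position 2: ('n', 'm', 'n', 'n') => mismatch, stop
LCP = "oe" (length 2)

2


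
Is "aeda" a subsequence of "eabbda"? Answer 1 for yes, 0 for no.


Check if "aeda" is a subsequence of "eabbda"
Greedy scan:
  Position 0 ('e'): no match needed
  Position 1 ('a'): matches sub[0] = 'a'
  Position 2 ('b'): no match needed
  Position 3 ('b'): no match needed
  Position 4 ('d'): no match needed
  Position 5 ('a'): no match needed
Only matched 1/4 characters => not a subsequence

0


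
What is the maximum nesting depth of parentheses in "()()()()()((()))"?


Input: "()()()()()((()))"
Tracking depth:
  Position 0 '(': depth becomes 1
  Position 1 ')': depth becomes 0
  Position 2 '(': depth becomes 1
  Position 3 ')': depth becomes 0
  Position 4 '(': depth becomes 1
  Position 5 ')': depth becomes 0
  Position 6 '(': depth becomes 1
  Position 7 ')': depth becomes 0
  Position 8 '(': depth becomes 1
  Position 9 ')': depth becomes 0
  Position 10 '(': depth becomes 1
  Position 11 '(': depth becomes 2
  Position 12 '(': depth becomes 3
  Position 13 ')': depth becomes 2
  Position 14 ')': depth becomes 1
  Position 15 ')': depth becomes 0
Maximum depth reached: 3

3


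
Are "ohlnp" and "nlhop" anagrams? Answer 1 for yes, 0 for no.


Strings: "ohlnp", "nlhop"
Sorted first:  hlnop
Sorted second: hlnop
Sorted forms match => anagrams

1


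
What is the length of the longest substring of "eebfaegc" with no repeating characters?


Input: "eebfaegc"
Sliding window (track last position of each char):
  Position 0 ('e'): window [0,0] length 1 -- new best
  Position 1 ('e'): repeat (last at 0), move window start to 1
  Position 1 ('e'): window [1,1] length 1
  Position 2 ('b'): window [1,2] length 2 -- new best
  Position 3 ('f'): window [1,3] length 3 -- new best
  Position 4 ('a'): window [1,4] length 4 -- new best
  Position 5 ('e'): repeat (last at 1), move window start to 2
  Position 5 ('e'): window [2,5] length 4
  Position 6 ('g'): window [2,6] length 5 -- new best
  Position 7 ('c'): window [2,7] length 6 -- new best
Longest substring with no repeats: "bfaegc" with length 6

6


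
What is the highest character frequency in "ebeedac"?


Input: ebeedac
Character counts:
  'a': 1
  'b': 1
  'c': 1
  'd': 1
  'e': 3
Maximum frequency: 3

3


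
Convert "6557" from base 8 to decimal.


Input: "6557" in base 8
Positional expansion:
  Digit '6' (value 6) x 8^3 = 3072
  Digit '5' (value 5) x 8^2 = 320
  Digit '5' (value 5) x 8^1 = 40
  Digit '7' (value 7) x 8^0 = 7
Sum = 3439

3439


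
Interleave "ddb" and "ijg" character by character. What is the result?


Interleaving "ddb" and "ijg":
  Position 0: 'd' from first, 'i' from second => "di"
  Position 1: 'd' from first, 'j' from second => "dj"
  Position 2: 'b' from first, 'g' from second => "bg"
Result: didjbg

didjbg


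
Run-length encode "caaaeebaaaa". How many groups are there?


Input: caaaeebaaaa
Scanning for consecutive runs:
  Group 1: 'c' x 1 (positions 0-0)
  Group 2: 'a' x 3 (positions 1-3)
  Group 3: 'e' x 2 (positions 4-5)
  Group 4: 'b' x 1 (positions 6-6)
  Group 5: 'a' x 4 (positions 7-10)
Total groups: 5

5


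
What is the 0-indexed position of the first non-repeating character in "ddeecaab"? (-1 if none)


Input: ddeecaab
Character frequencies:
  'a': 2
  'b': 1
  'c': 1
  'd': 2
  'e': 2
Scanning left to right for freq == 1:
  Position 0 ('d'): freq=2, skip
  Position 1 ('d'): freq=2, skip
  Position 2 ('e'): freq=2, skip
  Position 3 ('e'): freq=2, skip
  Position 4 ('c'): unique! => answer = 4

4


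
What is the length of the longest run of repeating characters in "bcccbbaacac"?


Input: "bcccbbaacac"
Scanning for longest run:
  Position 1 ('c'): new char, reset run to 1
  Position 2 ('c'): continues run of 'c', length=2
  Position 3 ('c'): continues run of 'c', length=3
  Position 4 ('b'): new char, reset run to 1
  Position 5 ('b'): continues run of 'b', length=2
  Position 6 ('a'): new char, reset run to 1
  Position 7 ('a'): continues run of 'a', length=2
  Position 8 ('c'): new char, reset run to 1
  Position 9 ('a'): new char, reset run to 1
  Position 10 ('c'): new char, reset run to 1
Longest run: 'c' with length 3

3


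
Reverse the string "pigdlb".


Input: pigdlb
Reading characters right to left:
  Position 5: 'b'
  Position 4: 'l'
  Position 3: 'd'
  Position 2: 'g'
  Position 1: 'i'
  Position 0: 'p'
Reversed: bldgip

bldgip


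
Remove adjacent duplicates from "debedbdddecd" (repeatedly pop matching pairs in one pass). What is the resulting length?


Input: debedbdddecd
Stack-based adjacent duplicate removal:
  Read 'd': push. Stack: d
  Read 'e': push. Stack: de
  Read 'b': push. Stack: deb
  Read 'e': push. Stack: debe
  Read 'd': push. Stack: debed
  Read 'b': push. Stack: debedb
  Read 'd': push. Stack: debedbd
  Read 'd': matches stack top 'd' => pop. Stack: debedb
  Read 'd': push. Stack: debedbd
  Read 'e': push. Stack: debedbde
  Read 'c': push. Stack: debedbdec
  Read 'd': push. Stack: debedbdecd
Final stack: "debedbdecd" (length 10)

10


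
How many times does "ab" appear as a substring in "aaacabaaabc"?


Searching for "ab" in "aaacabaaabc"
Scanning each position:
  Position 0: "aa" => no
  Position 1: "aa" => no
  Position 2: "ac" => no
  Position 3: "ca" => no
  Position 4: "ab" => MATCH
  Position 5: "ba" => no
  Position 6: "aa" => no
  Position 7: "aa" => no
  Position 8: "ab" => MATCH
  Position 9: "bc" => no
Total occurrences: 2

2


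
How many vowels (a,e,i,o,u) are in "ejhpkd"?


Input: ejhpkd
Checking each character:
  'e' at position 0: vowel (running total: 1)
  'j' at position 1: consonant
  'h' at position 2: consonant
  'p' at position 3: consonant
  'k' at position 4: consonant
  'd' at position 5: consonant
Total vowels: 1

1


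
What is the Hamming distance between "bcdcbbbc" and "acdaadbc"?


Comparing "bcdcbbbc" and "acdaadbc" position by position:
  Position 0: 'b' vs 'a' => differ
  Position 1: 'c' vs 'c' => same
  Position 2: 'd' vs 'd' => same
  Position 3: 'c' vs 'a' => differ
  Position 4: 'b' vs 'a' => differ
  Position 5: 'b' vs 'd' => differ
  Position 6: 'b' vs 'b' => same
  Position 7: 'c' vs 'c' => same
Total differences (Hamming distance): 4

4


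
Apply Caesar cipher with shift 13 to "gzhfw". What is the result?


Caesar cipher: shift "gzhfw" by 13
  'g' (pos 6) + 13 = pos 19 = 't'
  'z' (pos 25) + 13 = pos 12 = 'm'
  'h' (pos 7) + 13 = pos 20 = 'u'
  'f' (pos 5) + 13 = pos 18 = 's'
  'w' (pos 22) + 13 = pos 9 = 'j'
Result: tmusj

tmusj


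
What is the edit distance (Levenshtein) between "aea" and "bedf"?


Computing edit distance: "aea" -> "bedf"
DP table:
           b    e    d    f
      0    1    2    3    4
  a   1    1    2    3    4
  e   2    2    1    2    3
  a   3    3    2    2    3
Edit distance = dp[3][4] = 3

3


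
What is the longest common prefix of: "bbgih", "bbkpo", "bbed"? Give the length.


Words: bbgih, bbkpo, bbed
  Position 0: all 'b' => match
  Position 1: all 'b' => match
  Position 2: ('g', 'k', 'e') => mismatch, stop
LCP = "bb" (length 2)

2


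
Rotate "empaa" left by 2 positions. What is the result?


Input: "empaa", rotate left by 2
First 2 characters: "em"
Remaining characters: "paa"
Concatenate remaining + first: "paa" + "em" = "paaem"

paaem


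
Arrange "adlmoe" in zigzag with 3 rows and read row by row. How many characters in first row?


Zigzag "adlmoe" into 3 rows:
Placing characters:
  'a' => row 0
  'd' => row 1
  'l' => row 2
  'm' => row 1
  'o' => row 0
  'e' => row 1
Rows:
  Row 0: "ao"
  Row 1: "dme"
  Row 2: "l"
First row length: 2

2


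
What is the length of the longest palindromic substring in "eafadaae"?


Input: "eafadaae"
Checking substrings for palindromes:
  [1:4] "afa" (len 3) => palindrome
  [3:6] "ada" (len 3) => palindrome
  [5:7] "aa" (len 2) => palindrome
Longest palindromic substring: "afa" with length 3

3


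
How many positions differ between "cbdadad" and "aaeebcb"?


Comparing "cbdadad" and "aaeebcb" position by position:
  Position 0: 'c' vs 'a' => DIFFER
  Position 1: 'b' vs 'a' => DIFFER
  Position 2: 'd' vs 'e' => DIFFER
  Position 3: 'a' vs 'e' => DIFFER
  Position 4: 'd' vs 'b' => DIFFER
  Position 5: 'a' vs 'c' => DIFFER
  Position 6: 'd' vs 'b' => DIFFER
Positions that differ: 7

7


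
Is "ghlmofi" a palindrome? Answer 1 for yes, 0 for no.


Input: ghlmofi
Reversed: ifomlhg
  Compare pos 0 ('g') with pos 6 ('i'): MISMATCH
  Compare pos 1 ('h') with pos 5 ('f'): MISMATCH
  Compare pos 2 ('l') with pos 4 ('o'): MISMATCH
Result: not a palindrome

0


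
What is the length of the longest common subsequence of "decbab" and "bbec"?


LCS of "decbab" and "bbec"
DP table:
           b    b    e    c
      0    0    0    0    0
  d   0    0    0    0    0
  e   0    0    0    1    1
  c   0    0    0    1    2
  b   0    1    1    1    2
  a   0    1    1    1    2
  b   0    1    2    2    2
LCS length = dp[6][4] = 2

2


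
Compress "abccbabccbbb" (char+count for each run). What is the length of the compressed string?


Input: abccbabccbbb
Runs:
  'a' x 1 => "a1"
  'b' x 1 => "b1"
  'c' x 2 => "c2"
  'b' x 1 => "b1"
  'a' x 1 => "a1"
  'b' x 1 => "b1"
  'c' x 2 => "c2"
  'b' x 3 => "b3"
Compressed: "a1b1c2b1a1b1c2b3"
Compressed length: 16

16


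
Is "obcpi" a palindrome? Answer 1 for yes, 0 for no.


Input: obcpi
Reversed: ipcbo
  Compare pos 0 ('o') with pos 4 ('i'): MISMATCH
  Compare pos 1 ('b') with pos 3 ('p'): MISMATCH
Result: not a palindrome

0


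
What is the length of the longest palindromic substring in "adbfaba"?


Input: "adbfaba"
Checking substrings for palindromes:
  [4:7] "aba" (len 3) => palindrome
Longest palindromic substring: "aba" with length 3

3


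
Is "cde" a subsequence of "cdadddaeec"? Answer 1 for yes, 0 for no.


Check if "cde" is a subsequence of "cdadddaeec"
Greedy scan:
  Position 0 ('c'): matches sub[0] = 'c'
  Position 1 ('d'): matches sub[1] = 'd'
  Position 2 ('a'): no match needed
  Position 3 ('d'): no match needed
  Position 4 ('d'): no match needed
  Position 5 ('d'): no match needed
  Position 6 ('a'): no match needed
  Position 7 ('e'): matches sub[2] = 'e'
  Position 8 ('e'): no match needed
  Position 9 ('c'): no match needed
All 3 characters matched => is a subsequence

1


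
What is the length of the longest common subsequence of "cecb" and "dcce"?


LCS of "cecb" and "dcce"
DP table:
           d    c    c    e
      0    0    0    0    0
  c   0    0    1    1    1
  e   0    0    1    1    2
  c   0    0    1    2    2
  b   0    0    1    2    2
LCS length = dp[4][4] = 2

2


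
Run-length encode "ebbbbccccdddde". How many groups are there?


Input: ebbbbccccdddde
Scanning for consecutive runs:
  Group 1: 'e' x 1 (positions 0-0)
  Group 2: 'b' x 4 (positions 1-4)
  Group 3: 'c' x 4 (positions 5-8)
  Group 4: 'd' x 4 (positions 9-12)
  Group 5: 'e' x 1 (positions 13-13)
Total groups: 5

5


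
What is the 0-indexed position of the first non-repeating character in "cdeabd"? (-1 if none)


Input: cdeabd
Character frequencies:
  'a': 1
  'b': 1
  'c': 1
  'd': 2
  'e': 1
Scanning left to right for freq == 1:
  Position 0 ('c'): unique! => answer = 0

0


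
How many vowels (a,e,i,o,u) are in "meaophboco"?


Input: meaophboco
Checking each character:
  'm' at position 0: consonant
  'e' at position 1: vowel (running total: 1)
  'a' at position 2: vowel (running total: 2)
  'o' at position 3: vowel (running total: 3)
  'p' at position 4: consonant
  'h' at position 5: consonant
  'b' at position 6: consonant
  'o' at position 7: vowel (running total: 4)
  'c' at position 8: consonant
  'o' at position 9: vowel (running total: 5)
Total vowels: 5

5


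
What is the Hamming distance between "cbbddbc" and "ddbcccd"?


Comparing "cbbddbc" and "ddbcccd" position by position:
  Position 0: 'c' vs 'd' => differ
  Position 1: 'b' vs 'd' => differ
  Position 2: 'b' vs 'b' => same
  Position 3: 'd' vs 'c' => differ
  Position 4: 'd' vs 'c' => differ
  Position 5: 'b' vs 'c' => differ
  Position 6: 'c' vs 'd' => differ
Total differences (Hamming distance): 6

6


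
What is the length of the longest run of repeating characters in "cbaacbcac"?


Input: "cbaacbcac"
Scanning for longest run:
  Position 1 ('b'): new char, reset run to 1
  Position 2 ('a'): new char, reset run to 1
  Position 3 ('a'): continues run of 'a', length=2
  Position 4 ('c'): new char, reset run to 1
  Position 5 ('b'): new char, reset run to 1
  Position 6 ('c'): new char, reset run to 1
  Position 7 ('a'): new char, reset run to 1
  Position 8 ('c'): new char, reset run to 1
Longest run: 'a' with length 2

2


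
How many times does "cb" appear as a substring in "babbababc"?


Searching for "cb" in "babbababc"
Scanning each position:
  Position 0: "ba" => no
  Position 1: "ab" => no
  Position 2: "bb" => no
  Position 3: "ba" => no
  Position 4: "ab" => no
  Position 5: "ba" => no
  Position 6: "ab" => no
  Position 7: "bc" => no
Total occurrences: 0

0


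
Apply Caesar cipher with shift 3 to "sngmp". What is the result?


Caesar cipher: shift "sngmp" by 3
  's' (pos 18) + 3 = pos 21 = 'v'
  'n' (pos 13) + 3 = pos 16 = 'q'
  'g' (pos 6) + 3 = pos 9 = 'j'
  'm' (pos 12) + 3 = pos 15 = 'p'
  'p' (pos 15) + 3 = pos 18 = 's'
Result: vqjps

vqjps


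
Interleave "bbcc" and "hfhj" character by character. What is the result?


Interleaving "bbcc" and "hfhj":
  Position 0: 'b' from first, 'h' from second => "bh"
  Position 1: 'b' from first, 'f' from second => "bf"
  Position 2: 'c' from first, 'h' from second => "ch"
  Position 3: 'c' from first, 'j' from second => "cj"
Result: bhbfchcj

bhbfchcj


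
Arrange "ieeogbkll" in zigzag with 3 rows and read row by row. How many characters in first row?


Zigzag "ieeogbkll" into 3 rows:
Placing characters:
  'i' => row 0
  'e' => row 1
  'e' => row 2
  'o' => row 1
  'g' => row 0
  'b' => row 1
  'k' => row 2
  'l' => row 1
  'l' => row 0
Rows:
  Row 0: "igl"
  Row 1: "eobl"
  Row 2: "ek"
First row length: 3

3


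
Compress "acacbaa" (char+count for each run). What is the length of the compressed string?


Input: acacbaa
Runs:
  'a' x 1 => "a1"
  'c' x 1 => "c1"
  'a' x 1 => "a1"
  'c' x 1 => "c1"
  'b' x 1 => "b1"
  'a' x 2 => "a2"
Compressed: "a1c1a1c1b1a2"
Compressed length: 12

12


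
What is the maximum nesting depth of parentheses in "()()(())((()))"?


Input: "()()(())((()))"
Tracking depth:
  Position 0 '(': depth becomes 1
  Position 1 ')': depth becomes 0
  Position 2 '(': depth becomes 1
  Position 3 ')': depth becomes 0
  Position 4 '(': depth becomes 1
  Position 5 '(': depth becomes 2
  Position 6 ')': depth becomes 1
  Position 7 ')': depth becomes 0
  Position 8 '(': depth becomes 1
  Position 9 '(': depth becomes 2
  Position 10 '(': depth becomes 3
  Position 11 ')': depth becomes 2
  Position 12 ')': depth becomes 1
  Position 13 ')': depth becomes 0
Maximum depth reached: 3

3


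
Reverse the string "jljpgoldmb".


Input: jljpgoldmb
Reading characters right to left:
  Position 9: 'b'
  Position 8: 'm'
  Position 7: 'd'
  Position 6: 'l'
  Position 5: 'o'
  Position 4: 'g'
  Position 3: 'p'
  Position 2: 'j'
  Position 1: 'l'
  Position 0: 'j'
Reversed: bmdlogpjlj

bmdlogpjlj


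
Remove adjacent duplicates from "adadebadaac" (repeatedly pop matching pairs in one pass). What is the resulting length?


Input: adadebadaac
Stack-based adjacent duplicate removal:
  Read 'a': push. Stack: a
  Read 'd': push. Stack: ad
  Read 'a': push. Stack: ada
  Read 'd': push. Stack: adad
  Read 'e': push. Stack: adade
  Read 'b': push. Stack: adadeb
  Read 'a': push. Stack: adadeba
  Read 'd': push. Stack: adadebad
  Read 'a': push. Stack: adadebada
  Read 'a': matches stack top 'a' => pop. Stack: adadebad
  Read 'c': push. Stack: adadebadc
Final stack: "adadebadc" (length 9)

9


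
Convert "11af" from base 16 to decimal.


Input: "11af" in base 16
Positional expansion:
  Digit '1' (value 1) x 16^3 = 4096
  Digit '1' (value 1) x 16^2 = 256
  Digit 'a' (value 10) x 16^1 = 160
  Digit 'f' (value 15) x 16^0 = 15
Sum = 4527

4527


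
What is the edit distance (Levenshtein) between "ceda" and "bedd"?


Computing edit distance: "ceda" -> "bedd"
DP table:
           b    e    d    d
      0    1    2    3    4
  c   1    1    2    3    4
  e   2    2    1    2    3
  d   3    3    2    1    2
  a   4    4    3    2    2
Edit distance = dp[4][4] = 2

2


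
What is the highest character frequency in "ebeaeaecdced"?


Input: ebeaeaecdced
Character counts:
  'a': 2
  'b': 1
  'c': 2
  'd': 2
  'e': 5
Maximum frequency: 5

5


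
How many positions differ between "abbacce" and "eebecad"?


Comparing "abbacce" and "eebecad" position by position:
  Position 0: 'a' vs 'e' => DIFFER
  Position 1: 'b' vs 'e' => DIFFER
  Position 2: 'b' vs 'b' => same
  Position 3: 'a' vs 'e' => DIFFER
  Position 4: 'c' vs 'c' => same
  Position 5: 'c' vs 'a' => DIFFER
  Position 6: 'e' vs 'd' => DIFFER
Positions that differ: 5

5


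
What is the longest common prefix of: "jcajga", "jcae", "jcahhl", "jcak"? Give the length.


Words: jcajga, jcae, jcahhl, jcak
  Position 0: all 'j' => match
  Position 1: all 'c' => match
  Position 2: all 'a' => match
  Position 3: ('j', 'e', 'h', 'k') => mismatch, stop
LCP = "jca" (length 3)

3


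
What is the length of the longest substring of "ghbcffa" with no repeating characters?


Input: "ghbcffa"
Sliding window (track last position of each char):
  Position 0 ('g'): window [0,0] length 1 -- new best
  Position 1 ('h'): window [0,1] length 2 -- new best
  Position 2 ('b'): window [0,2] length 3 -- new best
  Position 3 ('c'): window [0,3] length 4 -- new best
  Position 4 ('f'): window [0,4] length 5 -- new best
  Position 5 ('f'): repeat (last at 4), move window start to 5
  Position 5 ('f'): window [5,5] length 1
  Position 6 ('a'): window [5,6] length 2
Longest substring with no repeats: "ghbcf" with length 5

5


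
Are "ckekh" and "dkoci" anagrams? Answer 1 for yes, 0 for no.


Strings: "ckekh", "dkoci"
Sorted first:  cehkk
Sorted second: cdiko
Differ at position 1: 'e' vs 'd' => not anagrams

0


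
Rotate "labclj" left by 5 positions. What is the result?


Input: "labclj", rotate left by 5
First 5 characters: "labcl"
Remaining characters: "j"
Concatenate remaining + first: "j" + "labcl" = "jlabcl"

jlabcl


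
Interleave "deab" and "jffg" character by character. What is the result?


Interleaving "deab" and "jffg":
  Position 0: 'd' from first, 'j' from second => "dj"
  Position 1: 'e' from first, 'f' from second => "ef"
  Position 2: 'a' from first, 'f' from second => "af"
  Position 3: 'b' from first, 'g' from second => "bg"
Result: djefafbg

djefafbg


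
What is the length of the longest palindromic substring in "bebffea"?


Input: "bebffea"
Checking substrings for palindromes:
  [0:3] "beb" (len 3) => palindrome
  [3:5] "ff" (len 2) => palindrome
Longest palindromic substring: "beb" with length 3

3


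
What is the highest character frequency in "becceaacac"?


Input: becceaacac
Character counts:
  'a': 3
  'b': 1
  'c': 4
  'e': 2
Maximum frequency: 4

4


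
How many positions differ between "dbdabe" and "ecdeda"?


Comparing "dbdabe" and "ecdeda" position by position:
  Position 0: 'd' vs 'e' => DIFFER
  Position 1: 'b' vs 'c' => DIFFER
  Position 2: 'd' vs 'd' => same
  Position 3: 'a' vs 'e' => DIFFER
  Position 4: 'b' vs 'd' => DIFFER
  Position 5: 'e' vs 'a' => DIFFER
Positions that differ: 5

5


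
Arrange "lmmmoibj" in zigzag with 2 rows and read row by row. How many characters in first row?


Zigzag "lmmmoibj" into 2 rows:
Placing characters:
  'l' => row 0
  'm' => row 1
  'm' => row 0
  'm' => row 1
  'o' => row 0
  'i' => row 1
  'b' => row 0
  'j' => row 1
Rows:
  Row 0: "lmob"
  Row 1: "mmij"
First row length: 4

4


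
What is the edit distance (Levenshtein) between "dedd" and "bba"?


Computing edit distance: "dedd" -> "bba"
DP table:
           b    b    a
      0    1    2    3
  d   1    1    2    3
  e   2    2    2    3
  d   3    3    3    3
  d   4    4    4    4
Edit distance = dp[4][3] = 4

4


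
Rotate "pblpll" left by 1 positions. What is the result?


Input: "pblpll", rotate left by 1
First 1 characters: "p"
Remaining characters: "blpll"
Concatenate remaining + first: "blpll" + "p" = "blpllp"

blpllp


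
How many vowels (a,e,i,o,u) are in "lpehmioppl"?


Input: lpehmioppl
Checking each character:
  'l' at position 0: consonant
  'p' at position 1: consonant
  'e' at position 2: vowel (running total: 1)
  'h' at position 3: consonant
  'm' at position 4: consonant
  'i' at position 5: vowel (running total: 2)
  'o' at position 6: vowel (running total: 3)
  'p' at position 7: consonant
  'p' at position 8: consonant
  'l' at position 9: consonant
Total vowels: 3

3


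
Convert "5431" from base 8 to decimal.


Input: "5431" in base 8
Positional expansion:
  Digit '5' (value 5) x 8^3 = 2560
  Digit '4' (value 4) x 8^2 = 256
  Digit '3' (value 3) x 8^1 = 24
  Digit '1' (value 1) x 8^0 = 1
Sum = 2841

2841


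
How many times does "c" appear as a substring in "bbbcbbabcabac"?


Searching for "c" in "bbbcbbabcabac"
Scanning each position:
  Position 0: "b" => no
  Position 1: "b" => no
  Position 2: "b" => no
  Position 3: "c" => MATCH
  Position 4: "b" => no
  Position 5: "b" => no
  Position 6: "a" => no
  Position 7: "b" => no
  Position 8: "c" => MATCH
  Position 9: "a" => no
  Position 10: "b" => no
  Position 11: "a" => no
  Position 12: "c" => MATCH
Total occurrences: 3

3


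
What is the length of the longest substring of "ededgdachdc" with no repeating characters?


Input: "ededgdachdc"
Sliding window (track last position of each char):
  Position 0 ('e'): window [0,0] length 1 -- new best
  Position 1 ('d'): window [0,1] length 2 -- new best
  Position 2 ('e'): repeat (last at 0), move window start to 1
  Position 2 ('e'): window [1,2] length 2
  Position 3 ('d'): repeat (last at 1), move window start to 2
  Position 3 ('d'): window [2,3] length 2
  Position 4 ('g'): window [2,4] length 3 -- new best
  Position 5 ('d'): repeat (last at 3), move window start to 4
  Position 5 ('d'): window [4,5] length 2
  Position 6 ('a'): window [4,6] length 3
  Position 7 ('c'): window [4,7] length 4 -- new best
  Position 8 ('h'): window [4,8] length 5 -- new best
  Position 9 ('d'): repeat (last at 5), move window start to 6
  Position 9 ('d'): window [6,9] length 4
  Position 10 ('c'): repeat (last at 7), move window start to 8
  Position 10 ('c'): window [8,10] length 3
Longest substring with no repeats: "gdach" with length 5

5


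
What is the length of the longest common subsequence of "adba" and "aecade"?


LCS of "adba" and "aecade"
DP table:
           a    e    c    a    d    e
      0    0    0    0    0    0    0
  a   0    1    1    1    1    1    1
  d   0    1    1    1    1    2    2
  b   0    1    1    1    1    2    2
  a   0    1    1    1    2    2    2
LCS length = dp[4][6] = 2

2


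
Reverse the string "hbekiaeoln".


Input: hbekiaeoln
Reading characters right to left:
  Position 9: 'n'
  Position 8: 'l'
  Position 7: 'o'
  Position 6: 'e'
  Position 5: 'a'
  Position 4: 'i'
  Position 3: 'k'
  Position 2: 'e'
  Position 1: 'b'
  Position 0: 'h'
Reversed: nloeaikebh

nloeaikebh


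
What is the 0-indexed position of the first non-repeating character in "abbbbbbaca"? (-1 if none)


Input: abbbbbbaca
Character frequencies:
  'a': 3
  'b': 6
  'c': 1
Scanning left to right for freq == 1:
  Position 0 ('a'): freq=3, skip
  Position 1 ('b'): freq=6, skip
  Position 2 ('b'): freq=6, skip
  Position 3 ('b'): freq=6, skip
  Position 4 ('b'): freq=6, skip
  Position 5 ('b'): freq=6, skip
  Position 6 ('b'): freq=6, skip
  Position 7 ('a'): freq=3, skip
  Position 8 ('c'): unique! => answer = 8

8


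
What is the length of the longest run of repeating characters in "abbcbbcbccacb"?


Input: "abbcbbcbccacb"
Scanning for longest run:
  Position 1 ('b'): new char, reset run to 1
  Position 2 ('b'): continues run of 'b', length=2
  Position 3 ('c'): new char, reset run to 1
  Position 4 ('b'): new char, reset run to 1
  Position 5 ('b'): continues run of 'b', length=2
  Position 6 ('c'): new char, reset run to 1
  Position 7 ('b'): new char, reset run to 1
  Position 8 ('c'): new char, reset run to 1
  Position 9 ('c'): continues run of 'c', length=2
  Position 10 ('a'): new char, reset run to 1
  Position 11 ('c'): new char, reset run to 1
  Position 12 ('b'): new char, reset run to 1
Longest run: 'b' with length 2

2


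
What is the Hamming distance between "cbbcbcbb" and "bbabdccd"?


Comparing "cbbcbcbb" and "bbabdccd" position by position:
  Position 0: 'c' vs 'b' => differ
  Position 1: 'b' vs 'b' => same
  Position 2: 'b' vs 'a' => differ
  Position 3: 'c' vs 'b' => differ
  Position 4: 'b' vs 'd' => differ
  Position 5: 'c' vs 'c' => same
  Position 6: 'b' vs 'c' => differ
  Position 7: 'b' vs 'd' => differ
Total differences (Hamming distance): 6

6


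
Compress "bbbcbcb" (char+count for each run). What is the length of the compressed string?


Input: bbbcbcb
Runs:
  'b' x 3 => "b3"
  'c' x 1 => "c1"
  'b' x 1 => "b1"
  'c' x 1 => "c1"
  'b' x 1 => "b1"
Compressed: "b3c1b1c1b1"
Compressed length: 10

10


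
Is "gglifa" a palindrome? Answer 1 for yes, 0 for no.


Input: gglifa
Reversed: afilgg
  Compare pos 0 ('g') with pos 5 ('a'): MISMATCH
  Compare pos 1 ('g') with pos 4 ('f'): MISMATCH
  Compare pos 2 ('l') with pos 3 ('i'): MISMATCH
Result: not a palindrome

0


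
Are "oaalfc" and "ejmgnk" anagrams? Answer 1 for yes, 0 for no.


Strings: "oaalfc", "ejmgnk"
Sorted first:  aacflo
Sorted second: egjkmn
Differ at position 0: 'a' vs 'e' => not anagrams

0


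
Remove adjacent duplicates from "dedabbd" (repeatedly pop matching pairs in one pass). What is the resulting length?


Input: dedabbd
Stack-based adjacent duplicate removal:
  Read 'd': push. Stack: d
  Read 'e': push. Stack: de
  Read 'd': push. Stack: ded
  Read 'a': push. Stack: deda
  Read 'b': push. Stack: dedab
  Read 'b': matches stack top 'b' => pop. Stack: deda
  Read 'd': push. Stack: dedad
Final stack: "dedad" (length 5)

5


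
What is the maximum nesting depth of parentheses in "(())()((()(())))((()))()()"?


Input: "(())()((()(())))((()))()()"
Tracking depth:
  Position 0 '(': depth becomes 1
  Position 1 '(': depth becomes 2
  Position 2 ')': depth becomes 1
  Position 3 ')': depth becomes 0
  Position 4 '(': depth becomes 1
  Position 5 ')': depth becomes 0
  Position 6 '(': depth becomes 1
  Position 7 '(': depth becomes 2
  Position 8 '(': depth becomes 3
  Position 9 ')': depth becomes 2
  Position 10 '(': depth becomes 3
  Position 11 '(': depth becomes 4
  Position 12 ')': depth becomes 3
  Position 13 ')': depth becomes 2
  Position 14 ')': depth becomes 1
  Position 15 ')': depth becomes 0
  Position 16 '(': depth becomes 1
  Position 17 '(': depth becomes 2
  Position 18 '(': depth becomes 3
  Position 19 ')': depth becomes 2
  Position 20 ')': depth becomes 1
  Position 21 ')': depth becomes 0
  Position 22 '(': depth becomes 1
  Position 23 ')': depth becomes 0
  Position 24 '(': depth becomes 1
  Position 25 ')': depth becomes 0
Maximum depth reached: 4

4


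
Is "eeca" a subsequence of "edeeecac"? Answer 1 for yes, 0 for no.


Check if "eeca" is a subsequence of "edeeecac"
Greedy scan:
  Position 0 ('e'): matches sub[0] = 'e'
  Position 1 ('d'): no match needed
  Position 2 ('e'): matches sub[1] = 'e'
  Position 3 ('e'): no match needed
  Position 4 ('e'): no match needed
  Position 5 ('c'): matches sub[2] = 'c'
  Position 6 ('a'): matches sub[3] = 'a'
  Position 7 ('c'): no match needed
All 4 characters matched => is a subsequence

1


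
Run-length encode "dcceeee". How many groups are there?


Input: dcceeee
Scanning for consecutive runs:
  Group 1: 'd' x 1 (positions 0-0)
  Group 2: 'c' x 2 (positions 1-2)
  Group 3: 'e' x 4 (positions 3-6)
Total groups: 3

3


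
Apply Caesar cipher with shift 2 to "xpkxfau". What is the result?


Caesar cipher: shift "xpkxfau" by 2
  'x' (pos 23) + 2 = pos 25 = 'z'
  'p' (pos 15) + 2 = pos 17 = 'r'
  'k' (pos 10) + 2 = pos 12 = 'm'
  'x' (pos 23) + 2 = pos 25 = 'z'
  'f' (pos 5) + 2 = pos 7 = 'h'
  'a' (pos 0) + 2 = pos 2 = 'c'
  'u' (pos 20) + 2 = pos 22 = 'w'
Result: zrmzhcw

zrmzhcw


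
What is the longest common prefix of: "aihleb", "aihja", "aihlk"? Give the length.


Words: aihleb, aihja, aihlk
  Position 0: all 'a' => match
  Position 1: all 'i' => match
  Position 2: all 'h' => match
  Position 3: ('l', 'j', 'l') => mismatch, stop
LCP = "aih" (length 3)

3


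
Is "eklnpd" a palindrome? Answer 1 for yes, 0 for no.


Input: eklnpd
Reversed: dpnlke
  Compare pos 0 ('e') with pos 5 ('d'): MISMATCH
  Compare pos 1 ('k') with pos 4 ('p'): MISMATCH
  Compare pos 2 ('l') with pos 3 ('n'): MISMATCH
Result: not a palindrome

0


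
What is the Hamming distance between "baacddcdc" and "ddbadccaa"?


Comparing "baacddcdc" and "ddbadccaa" position by position:
  Position 0: 'b' vs 'd' => differ
  Position 1: 'a' vs 'd' => differ
  Position 2: 'a' vs 'b' => differ
  Position 3: 'c' vs 'a' => differ
  Position 4: 'd' vs 'd' => same
  Position 5: 'd' vs 'c' => differ
  Position 6: 'c' vs 'c' => same
  Position 7: 'd' vs 'a' => differ
  Position 8: 'c' vs 'a' => differ
Total differences (Hamming distance): 7

7


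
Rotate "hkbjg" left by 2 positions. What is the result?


Input: "hkbjg", rotate left by 2
First 2 characters: "hk"
Remaining characters: "bjg"
Concatenate remaining + first: "bjg" + "hk" = "bjghk"

bjghk


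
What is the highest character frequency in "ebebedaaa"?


Input: ebebedaaa
Character counts:
  'a': 3
  'b': 2
  'd': 1
  'e': 3
Maximum frequency: 3

3


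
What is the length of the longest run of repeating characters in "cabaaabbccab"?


Input: "cabaaabbccab"
Scanning for longest run:
  Position 1 ('a'): new char, reset run to 1
  Position 2 ('b'): new char, reset run to 1
  Position 3 ('a'): new char, reset run to 1
  Position 4 ('a'): continues run of 'a', length=2
  Position 5 ('a'): continues run of 'a', length=3
  Position 6 ('b'): new char, reset run to 1
  Position 7 ('b'): continues run of 'b', length=2
  Position 8 ('c'): new char, reset run to 1
  Position 9 ('c'): continues run of 'c', length=2
  Position 10 ('a'): new char, reset run to 1
  Position 11 ('b'): new char, reset run to 1
Longest run: 'a' with length 3

3


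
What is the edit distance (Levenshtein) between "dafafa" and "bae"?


Computing edit distance: "dafafa" -> "bae"
DP table:
           b    a    e
      0    1    2    3
  d   1    1    2    3
  a   2    2    1    2
  f   3    3    2    2
  a   4    4    3    3
  f   5    5    4    4
  a   6    6    5    5
Edit distance = dp[6][3] = 5

5


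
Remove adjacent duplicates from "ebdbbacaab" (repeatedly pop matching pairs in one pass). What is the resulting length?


Input: ebdbbacaab
Stack-based adjacent duplicate removal:
  Read 'e': push. Stack: e
  Read 'b': push. Stack: eb
  Read 'd': push. Stack: ebd
  Read 'b': push. Stack: ebdb
  Read 'b': matches stack top 'b' => pop. Stack: ebd
  Read 'a': push. Stack: ebda
  Read 'c': push. Stack: ebdac
  Read 'a': push. Stack: ebdaca
  Read 'a': matches stack top 'a' => pop. Stack: ebdac
  Read 'b': push. Stack: ebdacb
Final stack: "ebdacb" (length 6)

6


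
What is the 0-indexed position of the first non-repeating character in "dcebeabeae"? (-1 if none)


Input: dcebeabeae
Character frequencies:
  'a': 2
  'b': 2
  'c': 1
  'd': 1
  'e': 4
Scanning left to right for freq == 1:
  Position 0 ('d'): unique! => answer = 0

0


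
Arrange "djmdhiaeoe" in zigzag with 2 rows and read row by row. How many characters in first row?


Zigzag "djmdhiaeoe" into 2 rows:
Placing characters:
  'd' => row 0
  'j' => row 1
  'm' => row 0
  'd' => row 1
  'h' => row 0
  'i' => row 1
  'a' => row 0
  'e' => row 1
  'o' => row 0
  'e' => row 1
Rows:
  Row 0: "dmhao"
  Row 1: "jdiee"
First row length: 5

5


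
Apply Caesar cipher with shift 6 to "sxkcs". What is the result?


Caesar cipher: shift "sxkcs" by 6
  's' (pos 18) + 6 = pos 24 = 'y'
  'x' (pos 23) + 6 = pos 3 = 'd'
  'k' (pos 10) + 6 = pos 16 = 'q'
  'c' (pos 2) + 6 = pos 8 = 'i'
  's' (pos 18) + 6 = pos 24 = 'y'
Result: ydqiy

ydqiy


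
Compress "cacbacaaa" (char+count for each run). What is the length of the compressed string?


Input: cacbacaaa
Runs:
  'c' x 1 => "c1"
  'a' x 1 => "a1"
  'c' x 1 => "c1"
  'b' x 1 => "b1"
  'a' x 1 => "a1"
  'c' x 1 => "c1"
  'a' x 3 => "a3"
Compressed: "c1a1c1b1a1c1a3"
Compressed length: 14

14


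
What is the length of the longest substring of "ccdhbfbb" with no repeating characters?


Input: "ccdhbfbb"
Sliding window (track last position of each char):
  Position 0 ('c'): window [0,0] length 1 -- new best
  Position 1 ('c'): repeat (last at 0), move window start to 1
  Position 1 ('c'): window [1,1] length 1
  Position 2 ('d'): window [1,2] length 2 -- new best
  Position 3 ('h'): window [1,3] length 3 -- new best
  Position 4 ('b'): window [1,4] length 4 -- new best
  Position 5 ('f'): window [1,5] length 5 -- new best
  Position 6 ('b'): repeat (last at 4), move window start to 5
  Position 6 ('b'): window [5,6] length 2
  Position 7 ('b'): repeat (last at 6), move window start to 7
  Position 7 ('b'): window [7,7] length 1
Longest substring with no repeats: "cdhbf" with length 5

5


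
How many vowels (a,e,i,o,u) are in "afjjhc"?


Input: afjjhc
Checking each character:
  'a' at position 0: vowel (running total: 1)
  'f' at position 1: consonant
  'j' at position 2: consonant
  'j' at position 3: consonant
  'h' at position 4: consonant
  'c' at position 5: consonant
Total vowels: 1

1


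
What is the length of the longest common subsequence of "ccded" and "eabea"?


LCS of "ccded" and "eabea"
DP table:
           e    a    b    e    a
      0    0    0    0    0    0
  c   0    0    0    0    0    0
  c   0    0    0    0    0    0
  d   0    0    0    0    0    0
  e   0    1    1    1    1    1
  d   0    1    1    1    1    1
LCS length = dp[5][5] = 1

1
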